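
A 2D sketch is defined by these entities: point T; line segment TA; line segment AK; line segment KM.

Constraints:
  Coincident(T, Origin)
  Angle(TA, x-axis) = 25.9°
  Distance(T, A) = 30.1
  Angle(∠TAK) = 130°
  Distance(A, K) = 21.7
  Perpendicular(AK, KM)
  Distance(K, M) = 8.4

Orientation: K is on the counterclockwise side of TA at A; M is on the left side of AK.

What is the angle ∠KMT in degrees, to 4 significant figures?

109.7°

∠TAK = 130.0°, so AK runs at 25.9° + (180° − 130.0°) = 75.90° from the x-axis; with |AK| = 21.7, K = A + 21.7·(cos 75.90°, sin 75.90°) = (32.36, 34.19). AK ⟂ KM; with |KM| = 8.4 on the left of AK, M = K + 8.4·(-0.9699, 0.2436) = (24.22, 36.24). Then cos ∠KMT = MK·MT / (|MK||MT|), giving 109.7°.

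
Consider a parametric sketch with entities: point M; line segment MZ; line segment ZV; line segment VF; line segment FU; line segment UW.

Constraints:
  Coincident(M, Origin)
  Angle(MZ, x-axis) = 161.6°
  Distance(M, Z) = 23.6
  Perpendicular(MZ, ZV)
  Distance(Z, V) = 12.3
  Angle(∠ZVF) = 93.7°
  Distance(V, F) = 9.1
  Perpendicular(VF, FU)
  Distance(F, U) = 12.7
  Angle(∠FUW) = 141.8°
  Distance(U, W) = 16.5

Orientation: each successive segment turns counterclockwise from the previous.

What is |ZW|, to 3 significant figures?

13.4

M is at the origin; MZ runs at 161.6° with length 23.6, so Z = (-22.4, 7.45). MZ is perpendicular to ZV, so ZV runs at -108°; with |ZV| = 12.3, V = (-26.3, -4.22). ∠ZVF = 93.7° gives VF at -22.1° from the x-axis; with |VF| = 9.1, F = (-17.8, -7.65). The perpendicularity gives FU at right angles to VF, so FU runs at 67.9°; with |FU| = 12.7, U = (-13.1, 4.12). ∠FUW = 141.8° gives UW at 106° from the x-axis; with |UW| = 16.5, W = (-17.6, 20.0). Then |ZW| = |W − Z| = 13.4.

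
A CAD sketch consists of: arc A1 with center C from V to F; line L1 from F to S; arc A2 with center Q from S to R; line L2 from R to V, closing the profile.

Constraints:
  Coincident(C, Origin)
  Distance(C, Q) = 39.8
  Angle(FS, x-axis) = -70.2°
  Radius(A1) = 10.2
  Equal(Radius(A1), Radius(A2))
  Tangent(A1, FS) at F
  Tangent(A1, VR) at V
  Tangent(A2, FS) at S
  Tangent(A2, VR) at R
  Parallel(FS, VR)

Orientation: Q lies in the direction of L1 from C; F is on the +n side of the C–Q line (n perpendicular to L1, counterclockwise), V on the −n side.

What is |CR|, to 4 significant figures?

41.09

Tangency of A1 to both parallel lines with radius 10.2 puts F and V at C ± 10.2·n: F = (9.597, 3.455), V = (-9.597, -3.455). Equal radii place S and R the same way about Q: S = Q + 10.2·n = (23.08, -33.99), R = Q − 10.2·n = (3.885, -40.90). Then |CR| = |R − C| = 41.09.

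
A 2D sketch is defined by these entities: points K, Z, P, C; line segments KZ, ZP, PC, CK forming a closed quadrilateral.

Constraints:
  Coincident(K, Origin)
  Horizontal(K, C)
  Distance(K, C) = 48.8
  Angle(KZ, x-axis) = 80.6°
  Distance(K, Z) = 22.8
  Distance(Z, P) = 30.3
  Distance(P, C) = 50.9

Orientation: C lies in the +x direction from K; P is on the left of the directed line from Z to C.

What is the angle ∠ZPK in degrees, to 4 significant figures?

14.35°

Checks: |ZP| = 30.30 ✓; |PC| = 50.90 ✓.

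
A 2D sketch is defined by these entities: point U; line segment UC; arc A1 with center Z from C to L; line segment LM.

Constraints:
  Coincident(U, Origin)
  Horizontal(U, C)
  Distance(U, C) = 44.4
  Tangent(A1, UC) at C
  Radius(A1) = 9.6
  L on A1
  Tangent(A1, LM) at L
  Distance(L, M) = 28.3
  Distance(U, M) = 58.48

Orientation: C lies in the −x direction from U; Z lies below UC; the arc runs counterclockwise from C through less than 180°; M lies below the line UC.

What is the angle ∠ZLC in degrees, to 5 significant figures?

34.444°

Checks: |ZL| = 9.600 ✓; ∠(ZL, LM) = 90.00° ✓; |LM| = 28.30 ✓; |UM| = 58.48 ✓.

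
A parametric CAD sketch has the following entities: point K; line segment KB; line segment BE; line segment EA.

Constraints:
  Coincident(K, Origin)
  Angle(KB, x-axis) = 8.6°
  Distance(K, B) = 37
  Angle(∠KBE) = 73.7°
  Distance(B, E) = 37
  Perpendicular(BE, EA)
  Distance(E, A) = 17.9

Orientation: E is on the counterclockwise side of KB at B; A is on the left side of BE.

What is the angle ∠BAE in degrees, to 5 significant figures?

64.183°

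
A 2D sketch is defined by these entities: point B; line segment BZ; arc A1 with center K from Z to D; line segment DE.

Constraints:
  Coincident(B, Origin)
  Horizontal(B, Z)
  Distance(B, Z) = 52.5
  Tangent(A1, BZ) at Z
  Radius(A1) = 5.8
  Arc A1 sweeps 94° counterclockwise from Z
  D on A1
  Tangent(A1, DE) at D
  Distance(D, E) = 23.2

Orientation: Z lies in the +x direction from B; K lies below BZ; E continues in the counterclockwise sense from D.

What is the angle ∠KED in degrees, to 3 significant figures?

14.0°

B is at the origin; BZ is horizontal with |BZ| = 52.5 and Z on the +x side, so Z = (52.5, 0.00). The tangent condition forces KZ to be normal to BZ, so K = Z + (0, -5.8) = (52.5, -5.80). On A1, Z sits at bearing 90° from K; a 94° counterclockwise sweep puts D at bearing 184°, so D = K + 5.8·(cos 184°, sin 184°) = (46.7, -6.20). Since A1 is tangent to DE there, KD ⟂ DE, so DE runs along (−sin 184°, cos 184°); with |DE| = 23.2, E = (48.3, -29.3). Then cos ∠KED = EK·ED / (|EK||ED|), giving 14.0°.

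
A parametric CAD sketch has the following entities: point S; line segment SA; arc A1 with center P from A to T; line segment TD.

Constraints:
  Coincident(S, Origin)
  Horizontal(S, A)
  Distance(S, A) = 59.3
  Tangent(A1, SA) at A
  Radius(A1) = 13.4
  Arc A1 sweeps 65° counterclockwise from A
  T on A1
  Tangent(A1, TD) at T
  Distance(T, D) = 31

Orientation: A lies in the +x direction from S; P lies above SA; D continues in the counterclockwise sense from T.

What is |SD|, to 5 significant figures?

91.826

On A1, A sits at bearing -90° from P; a 65° counterclockwise sweep puts T at bearing -25°, so T = P + 13.4·(cos -25°, sin -25°) = (71.445, 7.7369). Since A1 is tangent to TD there, PT ⟂ TD, so TD runs along (−sin -25°, cos -25°); with |TD| = 31.0, D = (84.546, 35.832). Then |SD| = |D − S| = 91.826.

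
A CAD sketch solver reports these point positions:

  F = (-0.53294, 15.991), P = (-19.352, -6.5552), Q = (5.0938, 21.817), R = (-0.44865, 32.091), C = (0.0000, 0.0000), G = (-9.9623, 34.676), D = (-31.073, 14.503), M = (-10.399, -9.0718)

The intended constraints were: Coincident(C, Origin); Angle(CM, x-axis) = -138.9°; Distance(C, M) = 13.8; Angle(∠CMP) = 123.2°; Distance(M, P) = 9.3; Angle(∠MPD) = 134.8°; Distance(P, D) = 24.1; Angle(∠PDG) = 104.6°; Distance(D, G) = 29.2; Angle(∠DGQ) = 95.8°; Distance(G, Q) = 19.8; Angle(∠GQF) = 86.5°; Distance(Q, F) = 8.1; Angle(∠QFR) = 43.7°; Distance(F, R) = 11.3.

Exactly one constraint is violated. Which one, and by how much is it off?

Distance(F, R) = 11.3 — off by 4.80.

C = (0.00, 0.00) ✓; CM at -138.9° ✓; |CM| = 13.80 ✓; ∠CMP = 123.2° ✓; |MP| = 9.300 ✓; ∠MPD = 134.8° ✓; |PD| = 24.10 ✓; ∠PDG = 104.6° ✓; |DG| = 29.20 ✓; ∠DGQ = 95.80° ✓; |GQ| = 19.80 ✓; ∠GQF = 86.50° ✓; |QF| = 8.100 ✓; ∠QFR = 43.70° ✓; |FR| = 16.10 ✗.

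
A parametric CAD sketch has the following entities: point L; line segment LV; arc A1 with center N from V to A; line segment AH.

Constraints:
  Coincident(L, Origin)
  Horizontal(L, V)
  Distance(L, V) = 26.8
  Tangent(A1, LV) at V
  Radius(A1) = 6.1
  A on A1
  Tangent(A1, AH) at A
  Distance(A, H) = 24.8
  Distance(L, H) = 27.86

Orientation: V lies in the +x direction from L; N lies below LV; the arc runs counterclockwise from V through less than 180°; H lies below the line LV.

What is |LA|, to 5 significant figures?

21.583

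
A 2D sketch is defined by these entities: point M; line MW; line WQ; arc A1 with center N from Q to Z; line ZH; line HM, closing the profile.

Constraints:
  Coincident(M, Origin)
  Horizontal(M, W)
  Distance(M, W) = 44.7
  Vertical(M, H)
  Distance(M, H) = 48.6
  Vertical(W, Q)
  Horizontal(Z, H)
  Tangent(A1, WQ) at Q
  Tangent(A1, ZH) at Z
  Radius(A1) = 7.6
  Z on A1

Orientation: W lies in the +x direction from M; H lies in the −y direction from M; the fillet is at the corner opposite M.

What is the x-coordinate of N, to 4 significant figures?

37.10

M is at the origin; MW is horizontal with |MW| = 44.7 and W on the +x side, so W = (44.70, 0.000). M and H share the same x with |MH| = 48.6 and H on the −y side, so H = (0.000, -48.60). The virtual corner opposite M is at (44.70, -48.60). A1 meets WQ tangentially, so NQ is at right angles to WQ and since A1 is tangent to ZH there, NZ ⟂ ZH, with radius 7.6, so the center N sits 7.6 in from both sides at N = (37.10, -41.00). So N.x = 37.10.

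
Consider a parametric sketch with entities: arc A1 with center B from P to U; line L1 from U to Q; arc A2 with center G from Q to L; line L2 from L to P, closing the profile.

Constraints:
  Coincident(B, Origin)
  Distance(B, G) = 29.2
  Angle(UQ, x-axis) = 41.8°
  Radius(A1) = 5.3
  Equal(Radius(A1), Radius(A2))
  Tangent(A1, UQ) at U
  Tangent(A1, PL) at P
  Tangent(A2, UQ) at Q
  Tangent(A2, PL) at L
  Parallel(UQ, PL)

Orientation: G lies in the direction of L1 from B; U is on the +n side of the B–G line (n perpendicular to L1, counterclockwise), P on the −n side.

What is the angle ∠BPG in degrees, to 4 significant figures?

79.71°

B is at the origin and G lies 29.2 along u from B, so G = 29.2·u = (21.77, 19.46). Tangency of A1 to both parallel lines with radius 5.3 puts U and P at B ± 5.3·n: U = (-3.533, 3.951), P = (3.533, -3.951). Then cos ∠BPG = PB·PG / (|PB||PG|), giving 79.71°.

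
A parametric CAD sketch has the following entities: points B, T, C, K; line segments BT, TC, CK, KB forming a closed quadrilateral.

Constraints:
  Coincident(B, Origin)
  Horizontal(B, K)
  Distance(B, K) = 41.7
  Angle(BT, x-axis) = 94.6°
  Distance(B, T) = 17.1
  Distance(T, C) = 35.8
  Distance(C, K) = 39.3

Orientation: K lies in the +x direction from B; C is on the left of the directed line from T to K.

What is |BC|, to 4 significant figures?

46.60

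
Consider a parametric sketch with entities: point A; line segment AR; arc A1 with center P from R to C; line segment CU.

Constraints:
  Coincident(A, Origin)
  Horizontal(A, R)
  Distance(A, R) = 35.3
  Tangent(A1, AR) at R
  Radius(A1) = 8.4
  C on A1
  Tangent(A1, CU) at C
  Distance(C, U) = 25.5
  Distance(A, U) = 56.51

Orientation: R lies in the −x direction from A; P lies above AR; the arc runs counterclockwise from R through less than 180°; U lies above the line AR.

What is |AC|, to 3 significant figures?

32.2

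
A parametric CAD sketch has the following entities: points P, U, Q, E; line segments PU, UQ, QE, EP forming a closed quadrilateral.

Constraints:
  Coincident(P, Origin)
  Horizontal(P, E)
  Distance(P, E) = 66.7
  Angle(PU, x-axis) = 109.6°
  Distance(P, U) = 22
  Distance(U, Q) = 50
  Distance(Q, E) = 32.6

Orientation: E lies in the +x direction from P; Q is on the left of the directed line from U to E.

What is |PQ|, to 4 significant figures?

47.93

Checks: |UQ| = 50.00 ✓; |QE| = 32.60 ✓.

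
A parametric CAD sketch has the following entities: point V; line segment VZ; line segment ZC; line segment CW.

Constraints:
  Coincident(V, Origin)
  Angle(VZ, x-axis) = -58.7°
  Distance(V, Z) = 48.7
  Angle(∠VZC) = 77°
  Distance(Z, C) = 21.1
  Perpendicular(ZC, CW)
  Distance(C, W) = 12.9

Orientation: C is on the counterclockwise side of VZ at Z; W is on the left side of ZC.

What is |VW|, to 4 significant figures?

36.01

∠VZC = 77.0°, so ZC runs at -58.7° + (180° − 77.0°) = 44.30° from the x-axis; with |ZC| = 21.1, C = Z + 21.1·(cos 44.30°, sin 44.30°) = (40.40, -26.88). ZC ⟂ CW; with |CW| = 12.9 on the left of ZC, W = C + 12.9·(-0.6984, 0.7157) = (31.39, -17.64). Then |VW| = |W − V| = 36.01.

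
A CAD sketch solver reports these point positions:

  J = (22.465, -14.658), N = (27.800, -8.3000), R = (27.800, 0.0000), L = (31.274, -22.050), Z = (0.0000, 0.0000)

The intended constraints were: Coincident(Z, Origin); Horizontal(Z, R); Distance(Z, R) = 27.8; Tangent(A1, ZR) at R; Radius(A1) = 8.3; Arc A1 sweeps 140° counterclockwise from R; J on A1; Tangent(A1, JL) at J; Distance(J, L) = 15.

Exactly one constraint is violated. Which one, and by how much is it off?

Distance(J, L) = 15 — off by 3.50.

Z = (0.00, 0.00) ✓; Z.y = 0.00, R.y = 0.00 ✓; |ZR| = 27.80 ✓; ∠(NR, RZ) = 90.00° ✓; |NR| = 8.300 ✓; bearing(N→J) − bearing(N→R) = 140.0° ✓; |NJ| = 8.300 ✓; ∠(NJ, JL) = 90.00° ✓; |JL| = 11.50 ✗.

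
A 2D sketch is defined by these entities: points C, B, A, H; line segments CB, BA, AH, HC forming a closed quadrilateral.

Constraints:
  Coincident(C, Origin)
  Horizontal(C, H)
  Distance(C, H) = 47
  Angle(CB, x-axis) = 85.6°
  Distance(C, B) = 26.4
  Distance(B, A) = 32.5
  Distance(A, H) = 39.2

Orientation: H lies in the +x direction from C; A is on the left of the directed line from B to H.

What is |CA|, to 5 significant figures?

49.167

Checks: CB at 85.60° ✓; |BA| = 32.50 ✓; |AH| = 39.20 ✓.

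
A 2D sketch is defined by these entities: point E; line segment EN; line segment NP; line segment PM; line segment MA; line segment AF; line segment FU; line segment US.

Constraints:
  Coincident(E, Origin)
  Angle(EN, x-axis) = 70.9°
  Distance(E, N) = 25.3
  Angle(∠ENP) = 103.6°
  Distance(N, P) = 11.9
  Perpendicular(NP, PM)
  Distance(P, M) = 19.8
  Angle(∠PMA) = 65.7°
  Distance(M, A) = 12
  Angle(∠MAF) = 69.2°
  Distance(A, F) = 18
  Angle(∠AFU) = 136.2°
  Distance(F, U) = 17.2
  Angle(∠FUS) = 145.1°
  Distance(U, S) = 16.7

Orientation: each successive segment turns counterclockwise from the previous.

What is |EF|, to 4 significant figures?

29.83

E is at the origin; EN runs at 70.9° with length 25.3, so N = (8.279, 23.91). ∠ENP = 103.6° gives NP at 147.3° from the x-axis; with |NP| = 11.9, P = (-1.735, 30.34). NP ⟂ PM, so PM runs at -122.7°; with |PM| = 19.8, M = (-12.43, 13.67). ∠PMA = 65.7° gives MA at -8.400° from the x-axis; with |MA| = 12.0, A = (-0.5609, 11.92). ∠MAF = 69.2° gives AF at 102.4° from the x-axis; with |AF| = 18.0, F = (-4.426, 29.50). Then |EF| = |F − E| = 29.83.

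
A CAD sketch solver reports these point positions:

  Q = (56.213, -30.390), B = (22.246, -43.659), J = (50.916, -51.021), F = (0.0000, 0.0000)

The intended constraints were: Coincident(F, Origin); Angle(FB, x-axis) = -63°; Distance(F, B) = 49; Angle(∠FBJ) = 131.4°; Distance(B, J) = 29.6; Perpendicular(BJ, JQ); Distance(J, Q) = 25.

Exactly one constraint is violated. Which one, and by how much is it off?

Distance(J, Q) = 25 — off by 3.70.

F = (0.00, 0.00) ✓; FB at -63.00° ✓; |FB| = 49.00 ✓; ∠FBJ = 131.4° ✓; |BJ| = 29.60 ✓; ∠(BJ, JQ) = 90.00° ✓; |JQ| = 21.30 ✗.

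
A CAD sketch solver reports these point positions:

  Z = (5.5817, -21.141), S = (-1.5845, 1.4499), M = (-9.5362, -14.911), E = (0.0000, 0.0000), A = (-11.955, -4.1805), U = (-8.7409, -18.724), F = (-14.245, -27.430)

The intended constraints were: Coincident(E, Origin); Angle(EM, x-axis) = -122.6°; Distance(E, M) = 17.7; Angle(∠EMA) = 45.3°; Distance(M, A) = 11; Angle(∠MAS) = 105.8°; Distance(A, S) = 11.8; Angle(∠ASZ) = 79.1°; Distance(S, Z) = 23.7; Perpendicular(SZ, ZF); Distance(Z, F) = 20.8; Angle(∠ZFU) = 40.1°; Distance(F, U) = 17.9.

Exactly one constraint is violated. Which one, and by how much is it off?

Distance(F, U) = 17.9 — off by 7.60.

E = (0.00, 0.00) ✓; EM at -122.6° ✓; |EM| = 17.70 ✓; ∠EMA = 45.30° ✓; |MA| = 11.00 ✓; ∠MAS = 105.8° ✓; |AS| = 11.80 ✓; ∠ASZ = 79.10° ✓; |SZ| = 23.70 ✓; ∠(SZ, ZF) = 90.00° ✓; |ZF| = 20.80 ✓; ∠ZFU = 40.10° ✓; |FU| = 10.30 ✗.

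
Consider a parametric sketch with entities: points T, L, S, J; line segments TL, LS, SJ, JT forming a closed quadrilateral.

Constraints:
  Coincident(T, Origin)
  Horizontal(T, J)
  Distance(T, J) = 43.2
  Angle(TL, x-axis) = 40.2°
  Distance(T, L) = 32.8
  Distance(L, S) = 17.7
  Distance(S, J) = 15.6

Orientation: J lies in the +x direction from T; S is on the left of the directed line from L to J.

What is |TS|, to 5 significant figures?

44.626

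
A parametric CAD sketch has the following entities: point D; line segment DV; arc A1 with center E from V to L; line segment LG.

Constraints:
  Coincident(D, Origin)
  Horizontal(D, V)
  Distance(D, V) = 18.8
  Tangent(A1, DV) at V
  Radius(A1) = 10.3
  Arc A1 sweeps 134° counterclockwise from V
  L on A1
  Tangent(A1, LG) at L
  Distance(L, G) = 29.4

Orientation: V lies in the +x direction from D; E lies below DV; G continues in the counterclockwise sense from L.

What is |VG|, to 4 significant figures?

40.74

D is at the origin; DV is horizontal with |DV| = 18.8 and V on the +x side, so V = (18.80, 0.000). Tangency of A1 to DV means the radius EV is perpendicular to DV, so E = V + (0, -10.3) = (18.80, -10.30). On A1, V sits at bearing 90° from E; a 134° counterclockwise sweep puts L at bearing 224°, so L = E + 10.3·(cos 224°, sin 224°) = (11.39, -17.45). The tangent condition forces EL to be normal to LG, so LG runs along (−sin 224°, cos 224°); with |LG| = 29.4, G = (31.81, -38.60). Then |VG| = |G − V| = 40.74.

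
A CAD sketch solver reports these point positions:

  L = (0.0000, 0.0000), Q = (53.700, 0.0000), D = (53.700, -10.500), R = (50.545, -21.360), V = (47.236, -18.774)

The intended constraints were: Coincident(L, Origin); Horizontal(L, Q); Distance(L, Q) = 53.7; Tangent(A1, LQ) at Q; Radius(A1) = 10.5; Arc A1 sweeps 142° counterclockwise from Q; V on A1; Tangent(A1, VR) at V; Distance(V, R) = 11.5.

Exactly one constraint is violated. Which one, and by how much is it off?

Distance(V, R) = 11.5 — off by 7.30.

L = (0.00, 0.00) ✓; L.y = 0.00, Q.y = 0.00 ✓; |LQ| = 53.70 ✓; ∠(DQ, QL) = 90.00° ✓; |DQ| = 10.50 ✓; bearing(D→V) − bearing(D→Q) = 142.0° ✓; |DV| = 10.50 ✓; ∠(DV, VR) = 90.01° ✓; |VR| = 4.200 ✗.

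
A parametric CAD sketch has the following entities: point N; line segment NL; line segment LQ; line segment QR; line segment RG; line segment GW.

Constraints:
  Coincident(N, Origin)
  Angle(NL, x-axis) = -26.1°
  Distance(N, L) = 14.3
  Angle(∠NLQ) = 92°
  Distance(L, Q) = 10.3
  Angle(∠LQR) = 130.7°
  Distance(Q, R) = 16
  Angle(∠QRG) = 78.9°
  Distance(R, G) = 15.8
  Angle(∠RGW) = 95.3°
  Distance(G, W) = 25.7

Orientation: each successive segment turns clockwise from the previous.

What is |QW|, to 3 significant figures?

18.0

N is at the origin; NL runs at -26.1° with length 14.3, so L = (12.8, -6.29). ∠NLQ = 92.0° gives LQ at -114° from the x-axis; with |LQ| = 10.3, Q = (8.64, -15.7). ∠LQR = 130.7° gives QR at -163° from the x-axis; with |QR| = 16.0, R = (-6.70, -20.3). ∠QRG = 78.9° gives RG at 95.5° from the x-axis; with |RG| = 15.8, G = (-8.21, -4.54). ∠RGW = 95.3° gives GW at 10.8° from the x-axis; with |GW| = 25.7, W = (17.0, 0.279). Then |QW| = |W − Q| = 18.0.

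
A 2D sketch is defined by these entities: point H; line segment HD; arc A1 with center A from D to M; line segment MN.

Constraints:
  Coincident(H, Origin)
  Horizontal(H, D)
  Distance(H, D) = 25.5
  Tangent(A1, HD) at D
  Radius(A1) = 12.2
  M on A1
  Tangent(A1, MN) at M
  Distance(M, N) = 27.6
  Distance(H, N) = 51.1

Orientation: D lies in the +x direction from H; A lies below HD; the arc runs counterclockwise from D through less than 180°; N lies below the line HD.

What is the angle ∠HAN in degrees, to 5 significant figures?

121.90°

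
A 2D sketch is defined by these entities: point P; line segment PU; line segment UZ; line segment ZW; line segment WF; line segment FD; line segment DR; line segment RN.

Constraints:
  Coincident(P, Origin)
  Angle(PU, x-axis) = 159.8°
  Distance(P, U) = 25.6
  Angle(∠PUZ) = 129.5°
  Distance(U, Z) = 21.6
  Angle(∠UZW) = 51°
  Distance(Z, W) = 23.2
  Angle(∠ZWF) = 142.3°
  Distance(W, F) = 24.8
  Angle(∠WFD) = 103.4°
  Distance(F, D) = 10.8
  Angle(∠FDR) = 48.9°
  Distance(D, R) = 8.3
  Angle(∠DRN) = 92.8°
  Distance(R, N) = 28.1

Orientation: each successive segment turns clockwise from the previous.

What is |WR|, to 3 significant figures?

21.0

P is at the origin; PU runs at 159.8° with length 25.6, so U = (-24.0, 8.84). ∠PUZ = 129.5° gives UZ at 109° from the x-axis; with |UZ| = 21.6, Z = (-31.2, 29.2). ∠UZW = 51.0° gives ZW at -19.7° from the x-axis; with |ZW| = 23.2, W = (-9.32, 21.4). ∠ZWF = 142.3° gives WF at -57.4° from the x-axis; with |WF| = 24.8, F = (4.04, 0.512). ∠WFD = 103.4° gives FD at -134° from the x-axis; with |FD| = 10.8, D = (-3.46, -7.26). ∠FDR = 48.9° gives DR at 94.9° from the x-axis; with |DR| = 8.3, R = (-4.17, 1.01). Then |WR| = |R − W| = 21.0.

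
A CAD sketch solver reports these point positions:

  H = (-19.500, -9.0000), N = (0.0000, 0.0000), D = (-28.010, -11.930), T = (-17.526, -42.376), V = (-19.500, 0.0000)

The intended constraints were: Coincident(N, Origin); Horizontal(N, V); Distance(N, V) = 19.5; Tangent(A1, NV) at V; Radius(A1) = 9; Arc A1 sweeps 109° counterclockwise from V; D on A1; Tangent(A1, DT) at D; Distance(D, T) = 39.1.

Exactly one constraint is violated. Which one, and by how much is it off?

Distance(D, T) = 39.1 — off by 6.90.

N = (0.00, 0.00) ✓; N.y = 0.00, V.y = 0.00 ✓; |NV| = 19.50 ✓; ∠(HV, VN) = 90.00° ✓; |HV| = 9.000 ✓; bearing(H→D) − bearing(H→V) = 109.0° ✓; |HD| = 9.000 ✓; ∠(HD, DT) = 90.00° ✓; |DT| = 32.20 ✗.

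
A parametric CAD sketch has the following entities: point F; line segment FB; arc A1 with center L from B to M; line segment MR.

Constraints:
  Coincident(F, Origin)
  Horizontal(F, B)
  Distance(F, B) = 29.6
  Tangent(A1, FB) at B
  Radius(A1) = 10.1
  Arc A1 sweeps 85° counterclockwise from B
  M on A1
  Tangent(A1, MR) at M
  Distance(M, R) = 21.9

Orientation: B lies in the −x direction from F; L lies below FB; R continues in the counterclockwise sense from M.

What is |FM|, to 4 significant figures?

40.72

Since A1 is tangent to FB there, LB ⟂ FB, so L = B + (0, -10.1) = (-29.60, -10.10). On A1, B sits at bearing 90° from L; an 85° counterclockwise sweep puts M at bearing 175°, so M = L + 10.1·(cos 175°, sin 175°) = (-39.66, -9.220). Then |FM| = |M − F| = 40.72.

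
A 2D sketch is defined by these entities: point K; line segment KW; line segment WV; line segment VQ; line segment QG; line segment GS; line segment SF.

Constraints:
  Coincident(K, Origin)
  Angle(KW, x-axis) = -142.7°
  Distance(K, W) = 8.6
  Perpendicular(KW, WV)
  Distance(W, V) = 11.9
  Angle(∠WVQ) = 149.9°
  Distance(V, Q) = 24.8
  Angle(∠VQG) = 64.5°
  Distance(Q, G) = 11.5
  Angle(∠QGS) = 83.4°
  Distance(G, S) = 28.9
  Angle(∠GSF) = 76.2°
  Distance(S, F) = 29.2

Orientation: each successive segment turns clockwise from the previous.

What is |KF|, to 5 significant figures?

44.680

K is at the origin; KW runs at -142.7° with length 8.6, so W = (-6.8411, -5.2115). The perpendicularity gives WV at right angles to KW, so WV runs at 127.30°; with |WV| = 11.9, V = (-14.052, 4.2546). ∠WVQ = 149.9° gives VQ at 97.200° from the x-axis; with |VQ| = 24.8, Q = (-17.161, 28.859). ∠VQG = 64.5° gives QG at -18.300° from the x-axis; with |QG| = 11.5, G = (-6.2422, 25.248). ∠QGS = 83.4° gives GS at -114.90° from the x-axis; with |GS| = 28.9, S = (-18.410, -0.96541). ∠GSF = 76.2° gives SF at 141.30° from the x-axis; with |SF| = 29.2, F = (-41.199, 17.292). Then |KF| = |F − K| = 44.680.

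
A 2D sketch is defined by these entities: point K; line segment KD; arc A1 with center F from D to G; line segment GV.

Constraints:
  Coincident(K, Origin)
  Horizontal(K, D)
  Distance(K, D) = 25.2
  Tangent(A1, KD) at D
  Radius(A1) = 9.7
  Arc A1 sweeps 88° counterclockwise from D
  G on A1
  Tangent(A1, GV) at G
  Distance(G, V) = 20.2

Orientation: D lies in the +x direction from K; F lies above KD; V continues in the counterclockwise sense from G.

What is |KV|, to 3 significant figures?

46.3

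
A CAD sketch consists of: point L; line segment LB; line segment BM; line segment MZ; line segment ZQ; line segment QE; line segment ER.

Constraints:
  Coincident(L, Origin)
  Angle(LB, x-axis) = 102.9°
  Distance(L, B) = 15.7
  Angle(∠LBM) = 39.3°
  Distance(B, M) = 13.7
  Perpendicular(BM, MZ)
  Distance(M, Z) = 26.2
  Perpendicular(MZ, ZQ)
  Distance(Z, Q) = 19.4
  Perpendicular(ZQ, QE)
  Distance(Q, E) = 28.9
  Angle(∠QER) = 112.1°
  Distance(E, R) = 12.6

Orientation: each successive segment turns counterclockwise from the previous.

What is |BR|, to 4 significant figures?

9.542

ZQ is perpendicular to QE, so QE runs at 153.6°; with |QE| = 28.9, E = (-3.389, 21.61). ∠QER = 112.1° gives ER at -138.5° from the x-axis; with |ER| = 12.6, R = (-12.83, 13.26). Then |BR| = |R − B| = 9.542.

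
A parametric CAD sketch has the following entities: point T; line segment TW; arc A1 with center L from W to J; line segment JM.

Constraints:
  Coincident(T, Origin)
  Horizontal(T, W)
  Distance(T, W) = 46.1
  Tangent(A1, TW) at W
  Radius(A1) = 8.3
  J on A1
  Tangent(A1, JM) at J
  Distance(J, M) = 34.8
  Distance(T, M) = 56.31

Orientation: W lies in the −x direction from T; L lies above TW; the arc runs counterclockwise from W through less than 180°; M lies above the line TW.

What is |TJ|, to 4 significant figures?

38.64

Checks: |LJ| = 8.300 ✓; ∠(LJ, JM) = 90.00° ✓; |JM| = 34.80 ✓; |TM| = 56.31 ✓.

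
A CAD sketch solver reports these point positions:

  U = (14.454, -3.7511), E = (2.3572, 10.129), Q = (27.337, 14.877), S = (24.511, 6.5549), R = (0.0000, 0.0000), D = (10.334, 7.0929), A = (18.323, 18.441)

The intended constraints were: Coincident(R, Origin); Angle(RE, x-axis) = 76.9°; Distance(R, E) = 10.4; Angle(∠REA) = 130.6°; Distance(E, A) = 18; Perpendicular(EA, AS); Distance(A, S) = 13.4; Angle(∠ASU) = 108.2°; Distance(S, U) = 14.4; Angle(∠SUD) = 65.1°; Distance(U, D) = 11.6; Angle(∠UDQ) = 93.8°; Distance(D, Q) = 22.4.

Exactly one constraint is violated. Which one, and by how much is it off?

Distance(D, Q) = 22.4 — off by 3.70.

R = (0.00, 0.00) ✓; RE at 76.90° ✓; |RE| = 10.40 ✓; ∠REA = 130.6° ✓; |EA| = 18.00 ✓; ∠(EA, AS) = 90.00° ✓; |AS| = 13.40 ✓; ∠ASU = 108.2° ✓; |SU| = 14.40 ✓; ∠SUD = 65.10° ✓; |UD| = 11.60 ✓; ∠UDQ = 93.80° ✓; |DQ| = 18.70 ✗.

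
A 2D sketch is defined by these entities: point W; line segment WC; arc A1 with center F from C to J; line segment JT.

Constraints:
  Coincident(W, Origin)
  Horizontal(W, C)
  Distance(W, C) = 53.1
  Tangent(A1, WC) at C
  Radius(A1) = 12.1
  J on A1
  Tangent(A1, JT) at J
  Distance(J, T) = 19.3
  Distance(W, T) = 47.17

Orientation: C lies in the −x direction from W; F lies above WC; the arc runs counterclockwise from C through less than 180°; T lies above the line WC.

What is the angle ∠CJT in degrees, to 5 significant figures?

140.63°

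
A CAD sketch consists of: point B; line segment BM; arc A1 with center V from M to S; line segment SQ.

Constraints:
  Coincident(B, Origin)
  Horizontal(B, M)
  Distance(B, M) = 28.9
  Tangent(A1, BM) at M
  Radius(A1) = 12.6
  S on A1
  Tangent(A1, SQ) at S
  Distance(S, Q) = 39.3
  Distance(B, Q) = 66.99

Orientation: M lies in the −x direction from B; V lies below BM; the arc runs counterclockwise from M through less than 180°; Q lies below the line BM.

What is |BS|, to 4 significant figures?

43.23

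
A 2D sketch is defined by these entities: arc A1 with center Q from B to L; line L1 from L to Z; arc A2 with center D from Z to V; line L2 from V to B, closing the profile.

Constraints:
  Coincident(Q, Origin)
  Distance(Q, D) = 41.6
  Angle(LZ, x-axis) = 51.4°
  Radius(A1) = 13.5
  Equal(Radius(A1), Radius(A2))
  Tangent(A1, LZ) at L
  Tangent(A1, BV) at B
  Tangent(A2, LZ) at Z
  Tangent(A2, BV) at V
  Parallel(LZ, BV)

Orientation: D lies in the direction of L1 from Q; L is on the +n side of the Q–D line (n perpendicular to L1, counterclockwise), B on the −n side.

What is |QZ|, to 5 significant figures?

43.736

The slot axis is L1's direction at 51.4°, so u = (cos 51.4°, sin 51.4°) = (0.62388, 0.78152) and n = (−sin 51.4°, cos 51.4°) = (-0.78152, 0.62388). Q is at the origin and D lies 41.6 along u from Q, so D = 41.6·u = (25.953, 32.511). Tangency of A1 to both parallel lines with radius 13.5 puts L and B at Q ± 13.5·n: L = (-10.551, 8.4224), B = (10.551, -8.4224). Equal radii place Z and V the same way about D: Z = D + 13.5·n = (15.403, 40.934), V = D − 13.5·n = (36.504, 24.089). Then |QZ| = |Z − Q| = 43.736.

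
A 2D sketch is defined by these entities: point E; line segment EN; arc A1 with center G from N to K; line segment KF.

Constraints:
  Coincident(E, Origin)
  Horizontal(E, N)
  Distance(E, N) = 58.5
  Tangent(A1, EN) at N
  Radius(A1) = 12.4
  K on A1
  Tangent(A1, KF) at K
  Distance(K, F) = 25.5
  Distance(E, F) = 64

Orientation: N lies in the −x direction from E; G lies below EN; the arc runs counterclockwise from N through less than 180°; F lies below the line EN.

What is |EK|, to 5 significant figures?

70.742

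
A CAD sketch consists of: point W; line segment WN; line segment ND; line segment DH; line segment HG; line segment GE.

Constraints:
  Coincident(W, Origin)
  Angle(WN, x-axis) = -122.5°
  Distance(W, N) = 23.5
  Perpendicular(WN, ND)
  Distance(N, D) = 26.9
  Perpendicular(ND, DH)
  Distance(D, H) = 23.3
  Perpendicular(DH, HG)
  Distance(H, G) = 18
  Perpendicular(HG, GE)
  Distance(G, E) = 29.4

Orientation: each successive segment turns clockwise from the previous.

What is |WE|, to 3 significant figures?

30.9

W is at the origin; WN runs at -122.5° with length 23.5, so N = (-12.6, -19.8). The perpendicularity gives ND at right angles to WN, so ND runs at 148°; with |ND| = 26.9, D = (-35.3, -5.37). ND ⟂ DH, so DH runs at 57.5°; with |DH| = 23.3, H = (-22.8, 14.3). The perpendicularity gives HG at right angles to DH, so HG runs at -32.5°; with |HG| = 18.0, G = (-7.61, 4.61). HG ⟂ GE, so GE runs at -122°; with |GE| = 29.4, E = (-23.4, -20.2). Then |WE| = |E − W| = 30.9.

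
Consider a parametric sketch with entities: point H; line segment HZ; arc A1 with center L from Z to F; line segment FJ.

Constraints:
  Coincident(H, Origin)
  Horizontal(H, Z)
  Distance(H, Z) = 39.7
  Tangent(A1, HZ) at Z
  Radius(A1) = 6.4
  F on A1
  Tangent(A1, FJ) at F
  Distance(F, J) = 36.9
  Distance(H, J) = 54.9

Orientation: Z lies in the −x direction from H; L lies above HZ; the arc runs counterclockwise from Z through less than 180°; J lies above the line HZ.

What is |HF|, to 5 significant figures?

33.922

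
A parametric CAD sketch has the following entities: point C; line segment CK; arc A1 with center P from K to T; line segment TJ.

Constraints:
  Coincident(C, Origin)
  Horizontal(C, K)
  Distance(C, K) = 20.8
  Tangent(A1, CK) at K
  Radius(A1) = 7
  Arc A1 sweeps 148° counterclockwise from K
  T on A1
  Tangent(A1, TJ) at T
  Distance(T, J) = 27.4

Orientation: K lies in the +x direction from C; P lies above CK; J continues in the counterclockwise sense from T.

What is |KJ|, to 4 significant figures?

33.69

C is at the origin; CK is horizontal with |CK| = 20.8 and K on the +x side, so K = (20.80, 0.000). Since A1 is tangent to CK there, PK ⟂ CK, so P = K + (0, 7) = (20.80, 7.000). On A1, K sits at bearing -90° from P; a 148° counterclockwise sweep puts T at bearing 58°, so T = P + 7.0·(cos 58°, sin 58°) = (24.51, 12.94). A1 meets TJ tangentially, so PT is at right angles to TJ, so TJ runs along (−sin 58°, cos 58°); with |TJ| = 27.4, J = (1.273, 27.46). Then |KJ| = |J − K| = 33.69.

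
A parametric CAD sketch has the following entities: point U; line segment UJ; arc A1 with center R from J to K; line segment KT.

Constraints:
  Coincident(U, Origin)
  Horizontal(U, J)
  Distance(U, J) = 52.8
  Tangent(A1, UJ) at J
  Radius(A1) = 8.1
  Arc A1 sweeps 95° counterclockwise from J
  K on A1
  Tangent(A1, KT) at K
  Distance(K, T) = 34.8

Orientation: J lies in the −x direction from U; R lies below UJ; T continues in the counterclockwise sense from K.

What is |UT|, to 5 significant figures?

72.353

On A1, J sits at bearing 90° from R; a 95° counterclockwise sweep puts K at bearing 185°, so K = R + 8.1·(cos 185°, sin 185°) = (-60.869, -8.8060). The tangent condition forces RK to be normal to KT, so KT runs along (−sin 185°, cos 185°); with |KT| = 34.8, T = (-57.836, -43.474). Then |UT| = |T − U| = 72.353.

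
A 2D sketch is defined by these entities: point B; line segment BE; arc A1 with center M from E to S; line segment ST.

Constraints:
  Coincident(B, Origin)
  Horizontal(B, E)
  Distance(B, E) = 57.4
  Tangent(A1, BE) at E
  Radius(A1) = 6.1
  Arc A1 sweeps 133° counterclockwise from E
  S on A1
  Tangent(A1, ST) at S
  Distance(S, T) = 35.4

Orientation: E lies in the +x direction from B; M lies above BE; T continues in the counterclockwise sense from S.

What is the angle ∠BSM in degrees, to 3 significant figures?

33.6°

B is at the origin; B and E share the same y with |BE| = 57.4 and E on the +x side, so E = (57.4, 0.00). The tangent condition forces ME to be normal to BE, so M = E + (0, 6.1) = (57.4, 6.10). On A1, E sits at bearing -90° from M; a 133° counterclockwise sweep puts S at bearing 43°, so S = M + 6.1·(cos 43°, sin 43°) = (61.9, 10.3). Then cos ∠BSM = SB·SM / (|SB||SM|), giving 33.6°.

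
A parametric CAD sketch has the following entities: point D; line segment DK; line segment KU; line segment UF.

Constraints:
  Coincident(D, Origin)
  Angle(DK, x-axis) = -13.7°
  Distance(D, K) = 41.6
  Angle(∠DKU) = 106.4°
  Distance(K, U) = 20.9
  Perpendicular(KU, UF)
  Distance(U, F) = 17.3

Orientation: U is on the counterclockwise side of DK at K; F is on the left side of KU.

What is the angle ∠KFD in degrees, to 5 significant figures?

74.320°

∠DKU = 106.4°, so KU runs at -13.7° + (180° − 106.4°) = 59.900° from the x-axis; with |KU| = 20.9, U = K + 20.9·(cos 59.900°, sin 59.900°) = (50.898, 8.2292). The perpendicularity gives UF at right angles to KU; with |UF| = 17.3 on the left of KU, F = U + 17.3·(-0.86515, 0.50151) = (35.931, 16.905). Then cos ∠KFD = FK·FD / (|FK||FD|), giving 74.320°.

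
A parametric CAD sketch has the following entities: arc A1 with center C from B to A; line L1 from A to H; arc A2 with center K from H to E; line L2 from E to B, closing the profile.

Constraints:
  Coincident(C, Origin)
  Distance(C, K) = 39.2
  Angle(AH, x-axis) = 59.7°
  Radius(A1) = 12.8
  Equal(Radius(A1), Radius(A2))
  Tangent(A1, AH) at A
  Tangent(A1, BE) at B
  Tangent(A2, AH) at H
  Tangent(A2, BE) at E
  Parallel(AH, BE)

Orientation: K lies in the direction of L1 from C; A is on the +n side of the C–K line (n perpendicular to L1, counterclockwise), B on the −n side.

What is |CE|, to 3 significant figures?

41.2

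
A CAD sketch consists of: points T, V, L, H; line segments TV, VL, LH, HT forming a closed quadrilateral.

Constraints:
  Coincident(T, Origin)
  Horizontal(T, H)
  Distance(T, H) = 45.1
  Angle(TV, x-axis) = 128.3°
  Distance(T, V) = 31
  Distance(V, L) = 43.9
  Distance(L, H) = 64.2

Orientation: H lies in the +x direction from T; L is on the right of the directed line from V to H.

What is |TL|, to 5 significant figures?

25.244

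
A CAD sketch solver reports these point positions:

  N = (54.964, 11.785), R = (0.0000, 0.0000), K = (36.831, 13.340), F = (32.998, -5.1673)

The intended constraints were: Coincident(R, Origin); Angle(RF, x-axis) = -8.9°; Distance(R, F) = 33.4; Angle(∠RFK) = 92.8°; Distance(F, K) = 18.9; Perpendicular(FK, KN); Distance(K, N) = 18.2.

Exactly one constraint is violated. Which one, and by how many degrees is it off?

Perpendicular(FK, KN) — off by 6.80°.

R = (0.00, 0.00) ✓; RF at -8.900° ✓; |RF| = 33.40 ✓; ∠RFK = 92.80° ✓; |FK| = 18.90 ✓; ∠(FK, KN) = 83.20° ✗; |KN| = 18.20 ✓.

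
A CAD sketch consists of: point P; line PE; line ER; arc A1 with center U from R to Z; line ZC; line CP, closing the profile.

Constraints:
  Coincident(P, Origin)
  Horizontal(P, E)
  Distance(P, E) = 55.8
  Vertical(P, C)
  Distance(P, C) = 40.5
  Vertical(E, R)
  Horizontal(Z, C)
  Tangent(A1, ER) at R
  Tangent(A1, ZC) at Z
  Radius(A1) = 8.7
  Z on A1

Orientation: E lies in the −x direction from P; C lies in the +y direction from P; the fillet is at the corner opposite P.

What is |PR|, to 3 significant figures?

64.2

The virtual corner opposite P is at (-55.8, 40.5). The tangent condition forces UR to be normal to ER and since A1 is tangent to ZC there, UZ ⟂ ZC, with radius 8.7, so the center U sits 8.7 in from both sides at U = (-47.1, 31.8). That places the tangent points at R = (-55.8, 31.8) on ER and Z = (-47.1, 40.5) on ZC. Then |PR| = |R − P| = 64.2.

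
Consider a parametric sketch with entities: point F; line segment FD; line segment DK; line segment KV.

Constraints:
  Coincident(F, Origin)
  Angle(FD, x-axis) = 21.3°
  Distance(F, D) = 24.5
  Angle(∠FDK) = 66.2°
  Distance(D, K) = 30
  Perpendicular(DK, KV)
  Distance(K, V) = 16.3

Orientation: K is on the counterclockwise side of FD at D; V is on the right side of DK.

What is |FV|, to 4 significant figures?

43.63

F is at the origin; FD runs at 21.3° with length 24.5, so D = 24.5·(cos 21.3°, sin 21.3°) = (22.83, 8.900). ∠FDK = 66.2°, so DK runs at 21.3° + (180° − 66.2°) = 135.1° from the x-axis; with |DK| = 30.0, K = D + 30.0·(cos 135.1°, sin 135.1°) = (1.576, 30.08). The perpendicularity gives KV at right angles to DK; with |KV| = 16.3 on the right of DK, V = K + 16.3·(0.7059, 0.7083) = (13.08, 41.62). Then |FV| = |V − F| = 43.63.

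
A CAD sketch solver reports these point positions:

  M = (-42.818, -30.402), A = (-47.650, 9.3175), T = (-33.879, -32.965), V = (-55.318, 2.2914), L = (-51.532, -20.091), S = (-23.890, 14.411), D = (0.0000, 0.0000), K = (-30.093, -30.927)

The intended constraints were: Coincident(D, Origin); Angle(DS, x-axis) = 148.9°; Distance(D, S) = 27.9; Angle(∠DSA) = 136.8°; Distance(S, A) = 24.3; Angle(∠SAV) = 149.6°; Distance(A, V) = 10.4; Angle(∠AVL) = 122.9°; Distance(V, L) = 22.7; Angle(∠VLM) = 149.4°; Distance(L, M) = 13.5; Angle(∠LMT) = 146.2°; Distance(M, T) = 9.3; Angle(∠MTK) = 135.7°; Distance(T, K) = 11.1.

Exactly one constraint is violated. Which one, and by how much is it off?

Distance(T, K) = 11.1 — off by 6.80.

D = (0.00, 0.00) ✓; DS at 148.9° ✓; |DS| = 27.90 ✓; ∠DSA = 136.8° ✓; |SA| = 24.30 ✓; ∠SAV = 149.6° ✓; |AV| = 10.40 ✓; ∠AVL = 122.9° ✓; |VL| = 22.70 ✓; ∠VLM = 149.4° ✓; |LM| = 13.50 ✓; ∠LMT = 146.2° ✓; |MT| = 9.299 ✓; ∠MTK = 135.7° ✓; |TK| = 4.300 ✗.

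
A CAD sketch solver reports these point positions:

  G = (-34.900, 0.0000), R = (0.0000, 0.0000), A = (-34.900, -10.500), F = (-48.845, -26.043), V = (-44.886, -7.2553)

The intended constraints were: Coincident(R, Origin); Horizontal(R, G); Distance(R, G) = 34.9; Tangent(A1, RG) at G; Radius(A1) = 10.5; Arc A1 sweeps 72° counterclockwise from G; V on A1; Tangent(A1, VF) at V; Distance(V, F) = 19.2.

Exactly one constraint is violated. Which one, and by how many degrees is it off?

Tangent(A1, VF) at V — off by 6.10°.

R = (0.00, 0.00) ✓; R.y = 0.00, G.y = 0.00 ✓; |RG| = 34.90 ✓; ∠(AG, GR) = 90.00° ✓; |AG| = 10.50 ✓; bearing(A→V) − bearing(A→G) = 72.00° ✓; |AV| = 10.50 ✓; ∠(AV, VF) = 83.90° ✗; |VF| = 19.20 ✓.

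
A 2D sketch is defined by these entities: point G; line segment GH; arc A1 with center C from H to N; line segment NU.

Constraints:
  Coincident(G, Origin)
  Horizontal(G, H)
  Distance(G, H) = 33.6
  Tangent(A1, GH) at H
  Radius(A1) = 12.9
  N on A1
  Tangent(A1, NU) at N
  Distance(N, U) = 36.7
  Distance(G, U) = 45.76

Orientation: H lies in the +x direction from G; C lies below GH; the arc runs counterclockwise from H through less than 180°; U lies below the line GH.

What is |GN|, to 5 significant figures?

23.155

Checks: |CN| = 12.90 ✓; ∠(CN, NU) = 90.00° ✓; |NU| = 36.70 ✓; |GU| = 45.76 ✓.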